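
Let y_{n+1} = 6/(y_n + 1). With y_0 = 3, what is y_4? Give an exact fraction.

y_1 = 6/(3 + 1) = 3/2.
y_2 = 6/(3/2 + 1) = 12/5.
y_3 = 6/(12/5 + 1) = 30/17.
y_4 = 6/(30/17 + 1) = 102/47.

102/47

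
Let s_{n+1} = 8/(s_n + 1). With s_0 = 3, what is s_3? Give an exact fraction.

s_1 = 8/(3 + 1) = 2.
s_2 = 8/(2 + 1) = 8/3.
s_3 = 8/(8/3 + 1) = 24/11.

24/11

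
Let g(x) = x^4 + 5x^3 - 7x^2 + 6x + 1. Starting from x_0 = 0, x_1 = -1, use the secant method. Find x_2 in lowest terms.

g(0) = 1, g(-1) = -16. x_2 = (-1) - (-16)·((-1) - 0)/((-16) - 1) = -1/17.

-1/17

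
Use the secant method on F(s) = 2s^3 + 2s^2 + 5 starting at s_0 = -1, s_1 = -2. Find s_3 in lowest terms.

F(-1) = 5, F(-2) = -3. s_2 = (-2) - (-3)·((-2) - (-1))/((-3) - 5) = -13/8.
F(-2) = -3, F(-13/8) = 435/256. s_3 = (-13/8) - (435/256)·((-13/8) - (-2))/((435/256) - (-3)) = -706/401.

-706/401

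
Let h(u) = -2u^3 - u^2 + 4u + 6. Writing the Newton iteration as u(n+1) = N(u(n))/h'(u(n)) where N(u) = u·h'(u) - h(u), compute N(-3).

h'(u) = -6u^2 - 2u + 4.
N(u) = u·h'(u) - h(u) = u·(-6u^2 - 2u + 4) - (-2u^3 - u^2 + 4u + 6) = -4u^3 - u^2 - 6.
N(-3) = 93.

93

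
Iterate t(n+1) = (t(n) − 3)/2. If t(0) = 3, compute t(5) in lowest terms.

−45/16

t(1) = (3 − 3)/2 = 0.
t(2) = (0 − 3)/2 = −3/2.
t(3) = ((−3/2) − 3)/2 = −9/4.
t(4) = ((−9/4) − 3)/2 = −21/8.
t(5) = ((−21/8) − 3)/2 = −45/16.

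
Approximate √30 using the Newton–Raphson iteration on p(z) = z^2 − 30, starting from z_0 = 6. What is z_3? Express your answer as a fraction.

116161/21208

p'(z) = 2z.
p(6) = 6, p'(6) = 12, so z_1 = 6 − 6/12 = 11/2.
p(11/2) = 1/4, p'(11/2) = 11, so z_2 = (11/2) − (1/4)/11 = 241/44.
p(241/44) = 1/1936, p'(241/44) = 241/22, so z_3 = (241/44) − (1/1936)/(241/22) = 116161/21208.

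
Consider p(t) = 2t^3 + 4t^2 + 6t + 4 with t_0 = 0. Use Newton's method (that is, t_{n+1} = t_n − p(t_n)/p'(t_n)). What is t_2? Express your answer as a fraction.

p'(t) = 6t^2 + 8t + 6.
p(0) = 4, p'(0) = 6, so t_1 = 0 − 4/6 = −2/3.
p(−2/3) = 32/27, p'(−2/3) = 10/3, so t_2 = (−2/3) − (32/27)/(10/3) = −46/45.

−46/45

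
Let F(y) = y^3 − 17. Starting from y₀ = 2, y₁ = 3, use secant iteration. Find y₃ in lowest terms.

20801/8137

F(2) = −9, F(3) = 10. y₂ = 3 − 10·(3 − 2)/(10 − (−9)) = 47/19.
F(3) = 10, F(47/19) = −12780/6859. y₃ = (47/19) − (−12780/6859)·((47/19) − 3)/((−12780/6859) − 10) = 20801/8137.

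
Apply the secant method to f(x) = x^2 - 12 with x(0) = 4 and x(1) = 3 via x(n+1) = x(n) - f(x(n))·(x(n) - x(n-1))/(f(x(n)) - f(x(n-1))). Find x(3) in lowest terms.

f(4) = 4, f(3) = -3. x(2) = 3 - (-3)·(3 - 4)/((-3) - 4) = 24/7.
f(3) = -3, f(24/7) = -12/49. x(3) = (24/7) - (-12/49)·((24/7) - 3)/((-12/49) - (-3)) = 52/15.

52/15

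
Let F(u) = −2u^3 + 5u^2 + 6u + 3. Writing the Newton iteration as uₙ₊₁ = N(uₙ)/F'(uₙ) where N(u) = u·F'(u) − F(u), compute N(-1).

6

F'(u) = −6u^2 + 10u + 6.
N(u) = u·F'(u) − F(u) = u·(−6u^2 + 10u + 6) − (−2u^3 + 5u^2 + 6u + 3) = −4u^3 + 5u^2 − 3.
N(-1) = 6.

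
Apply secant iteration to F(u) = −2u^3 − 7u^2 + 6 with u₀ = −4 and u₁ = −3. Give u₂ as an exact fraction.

−78/25

F(−4) = 22, F(−3) = −3. u₂ = (−3) − (−3)·((−3) − (−4))/((−3) − 22) = −78/25.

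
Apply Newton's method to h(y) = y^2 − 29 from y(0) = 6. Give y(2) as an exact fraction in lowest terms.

h'(y) = 2y.
h(6) = 7, h'(6) = 12, so y(1) = 6 − 7/12 = 65/12.
h(65/12) = 49/144, h'(65/12) = 65/6, so y(2) = (65/12) − (49/144)/(65/6) = 8401/1560.

8401/1560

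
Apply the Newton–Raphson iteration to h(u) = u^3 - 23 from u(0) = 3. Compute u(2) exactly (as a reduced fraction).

h'(u) = 3u^2.
h(3) = 4, h'(3) = 27, so u(1) = 3 - 4/27 = 77/27.
h(77/27) = 3824/19683, h'(77/27) = 5929/243, so u(2) = (77/27) - (3824/19683)/(5929/243) = 1365775/480249.

1365775/480249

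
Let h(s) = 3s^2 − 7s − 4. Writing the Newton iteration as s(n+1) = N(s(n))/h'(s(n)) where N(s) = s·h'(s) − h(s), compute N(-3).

31

h'(s) = 6s − 7.
N(s) = s·h'(s) − h(s) = s·(6s − 7) − (3s^2 − 7s − 4) = 3s^2 + 4.
N(-3) = 31.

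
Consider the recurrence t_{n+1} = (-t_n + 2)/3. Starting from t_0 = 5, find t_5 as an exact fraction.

13/27

t_1 = (-5 + 2)/3 = -1.
t_2 = (-(-1) + 2)/3 = 1.
t_3 = (-1 + 2)/3 = 1/3.
t_4 = (-(1/3) + 2)/3 = 5/9.
t_5 = (-(5/9) + 2)/3 = 13/27.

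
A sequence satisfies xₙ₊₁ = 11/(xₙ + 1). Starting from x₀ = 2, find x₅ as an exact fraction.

2211/718

x₁ = 11/(2 + 1) = 11/3.
x₂ = 11/(11/3 + 1) = 33/14.
x₃ = 11/(33/14 + 1) = 154/47.
x₄ = 11/(154/47 + 1) = 517/201.
x₅ = 11/(517/201 + 1) = 2211/718.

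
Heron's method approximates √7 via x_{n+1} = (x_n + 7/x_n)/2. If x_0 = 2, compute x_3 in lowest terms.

x_1 = (2 + 7/2)/2 = 11/4.
x_2 = (11/4 + 7/(11/4))/2 = 233/88.
x_3 = (233/88 + 7/(233/88))/2 = 108497/41008.

108497/41008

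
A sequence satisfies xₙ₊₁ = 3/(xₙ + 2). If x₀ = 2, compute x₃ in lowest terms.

33/34

x₁ = 3/(2 + 2) = 3/4.
x₂ = 3/(3/4 + 2) = 12/11.
x₃ = 3/(12/11 + 2) = 33/34.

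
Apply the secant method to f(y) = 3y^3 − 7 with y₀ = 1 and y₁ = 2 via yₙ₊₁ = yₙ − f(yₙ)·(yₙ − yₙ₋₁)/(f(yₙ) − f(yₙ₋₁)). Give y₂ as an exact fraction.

f(1) = −4, f(2) = 17. y₂ = 2 − 17·(2 − 1)/(17 − (−4)) = 25/21.

25/21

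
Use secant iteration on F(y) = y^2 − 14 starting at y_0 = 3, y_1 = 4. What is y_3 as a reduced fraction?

101/27

F(3) = −5, F(4) = 2. y_2 = 4 − 2·(4 − 3)/(2 − (−5)) = 26/7.
F(4) = 2, F(26/7) = −10/49. y_3 = (26/7) − (−10/49)·((26/7) − 4)/((−10/49) − 2) = 101/27.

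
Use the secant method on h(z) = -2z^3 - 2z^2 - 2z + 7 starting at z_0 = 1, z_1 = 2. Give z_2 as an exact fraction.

23/22

h(1) = 1, h(2) = -21. z_2 = 2 - (-21)·(2 - 1)/((-21) - 1) = 23/22.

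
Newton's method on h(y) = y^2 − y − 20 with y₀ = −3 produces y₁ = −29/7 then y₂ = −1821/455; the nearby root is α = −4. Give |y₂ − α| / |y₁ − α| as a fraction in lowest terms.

y₁ − α = −29/7 − (−4) = −29/7 + 4 = −1/7, so |y₁ − α| = 1/7.
y₂ − α = −1821/455 − (−4) = −1821/455 + 4 = −1/455, so |y₂ − α| = 1/455.
Ratio = (1/455) / (1/7) = 1/65.

1/65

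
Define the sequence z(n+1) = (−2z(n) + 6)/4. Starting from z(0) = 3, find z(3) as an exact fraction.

3/4

z(1) = (−2·3 + 6)/4 = 0.
z(2) = (−2·0 + 6)/4 = 3/2.
z(3) = (−2·(3/2) + 6)/4 = 3/4.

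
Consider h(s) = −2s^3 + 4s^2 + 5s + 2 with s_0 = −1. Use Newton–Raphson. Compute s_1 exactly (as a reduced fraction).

−2/3

h'(s) = −6s^2 + 8s + 5.
h(−1) = 3, h'(−1) = −9, so s_1 = (−1) − 3/(−9) = −2/3.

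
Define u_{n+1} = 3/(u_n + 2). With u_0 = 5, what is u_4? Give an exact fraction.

165/161

u_1 = 3/(5 + 2) = 3/7.
u_2 = 3/(3/7 + 2) = 21/17.
u_3 = 3/(21/17 + 2) = 51/55.
u_4 = 3/(51/55 + 2) = 165/161.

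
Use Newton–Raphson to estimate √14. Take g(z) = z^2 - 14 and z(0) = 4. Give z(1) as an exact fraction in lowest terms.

g'(z) = 2z.
g(4) = 2, g'(4) = 8, so z(1) = 4 - 2/8 = 15/4.

15/4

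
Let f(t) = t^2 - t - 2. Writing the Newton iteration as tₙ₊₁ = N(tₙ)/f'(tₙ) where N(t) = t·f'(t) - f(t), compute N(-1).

3

f'(t) = 2t - 1.
N(t) = t·f'(t) - f(t) = t·(2t - 1) - (t^2 - t - 2) = t^2 + 2.
N(-1) = 3.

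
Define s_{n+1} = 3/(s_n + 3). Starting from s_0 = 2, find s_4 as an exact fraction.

s_1 = 3/(2 + 3) = 3/5.
s_2 = 3/(3/5 + 3) = 5/6.
s_3 = 3/(5/6 + 3) = 18/23.
s_4 = 3/(18/23 + 3) = 23/29.

23/29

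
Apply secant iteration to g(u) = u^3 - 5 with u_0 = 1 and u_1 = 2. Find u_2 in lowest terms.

g(1) = -4, g(2) = 3. u_2 = 2 - 3·(2 - 1)/(3 - (-4)) = 11/7.

11/7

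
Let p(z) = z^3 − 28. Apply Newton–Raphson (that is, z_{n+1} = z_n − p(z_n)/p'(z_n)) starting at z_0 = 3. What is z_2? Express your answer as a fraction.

p'(z) = 3z^2.
p(3) = −1, p'(3) = 27, so z_1 = 3 − (−1)/27 = 82/27.
p(82/27) = 244/19683, p'(82/27) = 6724/243, so z_2 = (82/27) − (244/19683)/(6724/243) = 413465/136161.

413465/136161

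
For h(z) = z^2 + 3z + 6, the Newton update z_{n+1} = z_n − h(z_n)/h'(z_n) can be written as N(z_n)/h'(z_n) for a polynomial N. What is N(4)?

10

h'(z) = 2z + 3.
N(z) = z·h'(z) − h(z) = z·(2z + 3) − (z^2 + 3z + 6) = z^2 − 6.
N(4) = 10.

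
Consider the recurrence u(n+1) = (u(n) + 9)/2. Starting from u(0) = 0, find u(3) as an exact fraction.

63/8

u(1) = (0 + 9)/2 = 9/2.
u(2) = ((9/2) + 9)/2 = 27/4.
u(3) = ((27/4) + 9)/2 = 63/8.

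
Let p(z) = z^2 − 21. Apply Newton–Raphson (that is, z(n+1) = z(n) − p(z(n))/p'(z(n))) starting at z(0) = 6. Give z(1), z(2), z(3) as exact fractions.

p'(z) = 2z.
p(6) = 15, p'(6) = 12, so z(1) = 6 − 15/12 = 19/4.
p(19/4) = 25/16, p'(19/4) = 19/2, so z(2) = (19/4) − (25/16)/(19/2) = 697/152.
p(697/152) = 625/23104, p'(697/152) = 697/76, so z(3) = (697/152) − (625/23104)/(697/76) = 970993/211888.

z(1) = 19/4, z(2) = 697/152, z(3) = 970993/211888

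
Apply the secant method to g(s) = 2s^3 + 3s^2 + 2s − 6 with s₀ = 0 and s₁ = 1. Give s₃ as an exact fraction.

576/625

g(0) = −6, g(1) = 1. s₂ = 1 − 1·(1 − 0)/(1 − (−6)) = 6/7.
g(1) = 1, g(6/7) = −282/343. s₃ = (6/7) − (−282/343)·((6/7) − 1)/((−282/343) − 1) = 576/625.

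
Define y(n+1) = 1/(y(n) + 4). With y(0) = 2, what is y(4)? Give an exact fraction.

y(1) = 1/(2 + 4) = 1/6.
y(2) = 1/(1/6 + 4) = 6/25.
y(3) = 1/(6/25 + 4) = 25/106.
y(4) = 1/(25/106 + 4) = 106/449.

106/449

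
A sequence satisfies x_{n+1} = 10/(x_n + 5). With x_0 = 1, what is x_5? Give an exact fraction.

x_1 = 10/(1 + 5) = 5/3.
x_2 = 10/(5/3 + 5) = 3/2.
x_3 = 10/(3/2 + 5) = 20/13.
x_4 = 10/(20/13 + 5) = 26/17.
x_5 = 10/(26/17 + 5) = 170/111.

170/111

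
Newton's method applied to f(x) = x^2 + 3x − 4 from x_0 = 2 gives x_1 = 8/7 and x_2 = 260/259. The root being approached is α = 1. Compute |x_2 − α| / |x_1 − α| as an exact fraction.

x_1 − α = 8/7 − 1 = 1/7, so |x_1 − α| = 1/7.
x_2 − α = 260/259 − 1 = 1/259, so |x_2 − α| = 1/259.
Ratio = (1/259) / (1/7) = 1/37.

1/37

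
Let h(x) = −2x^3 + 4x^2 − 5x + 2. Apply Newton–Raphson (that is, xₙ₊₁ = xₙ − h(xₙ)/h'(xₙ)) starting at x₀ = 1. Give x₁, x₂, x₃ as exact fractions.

h'(x) = −6x^2 + 8x − 5.
h(1) = −1, h'(1) = −3, so x₁ = 1 − (−1)/(−3) = 2/3.
h(2/3) = −4/27, h'(2/3) = −7/3, so x₂ = (2/3) − (−4/27)/(−7/3) = 38/63.
h(38/63) = 128/250047, h'(38/63) = −3119/1323, so x₃ = (38/63) − (128/250047)/(−3119/1323) = 355694/589491.

x₁ = 2/3, x₂ = 38/63, x₃ = 355694/589491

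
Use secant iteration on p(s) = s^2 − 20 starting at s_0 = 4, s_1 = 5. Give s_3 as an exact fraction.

76/17

p(4) = −4, p(5) = 5. s_2 = 5 − 5·(5 − 4)/(5 − (−4)) = 40/9.
p(5) = 5, p(40/9) = −20/81. s_3 = (40/9) − (−20/81)·((40/9) − 5)/((−20/81) − 5) = 76/17.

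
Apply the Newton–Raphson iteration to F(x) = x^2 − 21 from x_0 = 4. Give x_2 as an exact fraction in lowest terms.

F'(x) = 2x.
F(4) = −5, F'(4) = 8, so x_1 = 4 − (−5)/8 = 37/8.
F(37/8) = 25/64, F'(37/8) = 37/4, so x_2 = (37/8) − (25/64)/(37/4) = 2713/592.

2713/592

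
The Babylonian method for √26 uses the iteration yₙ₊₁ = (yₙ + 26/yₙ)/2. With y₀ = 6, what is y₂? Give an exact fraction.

1897/372

y₁ = (6 + 26/6)/2 = 31/6.
y₂ = (31/6 + 26/(31/6))/2 = 1897/372.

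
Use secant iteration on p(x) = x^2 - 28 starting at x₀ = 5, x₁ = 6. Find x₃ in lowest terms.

p(5) = -3, p(6) = 8. x₂ = 6 - 8·(6 - 5)/(8 - (-3)) = 58/11.
p(6) = 8, p(58/11) = -24/121. x₃ = (58/11) - (-24/121)·((58/11) - 6)/((-24/121) - 8) = 164/31.

164/31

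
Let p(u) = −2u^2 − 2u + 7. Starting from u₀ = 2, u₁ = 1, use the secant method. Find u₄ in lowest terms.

79/55

p(2) = −5, p(1) = 3. u₂ = 1 − 3·(1 − 2)/(3 − (−5)) = 11/8.
p(1) = 3, p(11/8) = 15/32. u₃ = (11/8) − (15/32)·((11/8) − 1)/((15/32) − 3) = 13/9.
p(11/8) = 15/32, p(13/9) = −5/81. u₄ = (13/9) − (−5/81)·((13/9) − (11/8))/((−5/81) − (15/32)) = 79/55.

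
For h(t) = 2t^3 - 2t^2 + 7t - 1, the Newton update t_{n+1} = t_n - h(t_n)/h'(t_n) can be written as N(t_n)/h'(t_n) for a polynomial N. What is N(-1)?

h'(t) = 6t^2 - 4t + 7.
N(t) = t·h'(t) - h(t) = t·(6t^2 - 4t + 7) - (2t^3 - 2t^2 + 7t - 1) = 4t^3 - 2t^2 + 1.
N(-1) = -5.

-5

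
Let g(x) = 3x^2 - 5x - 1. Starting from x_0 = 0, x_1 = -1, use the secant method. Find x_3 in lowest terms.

-11/67

g(0) = -1, g(-1) = 7. x_2 = (-1) - 7·((-1) - 0)/(7 - (-1)) = -1/8.
g(-1) = 7, g(-1/8) = -21/64. x_3 = (-1/8) - (-21/64)·((-1/8) - (-1))/((-21/64) - 7) = -11/67.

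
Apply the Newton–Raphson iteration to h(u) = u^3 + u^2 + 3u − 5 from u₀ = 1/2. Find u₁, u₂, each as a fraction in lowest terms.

h'(u) = 3u^2 + 2u + 3.
h(1/2) = −25/8, h'(1/2) = 19/4, so u₁ = (1/2) − (−25/8)/(19/4) = 22/19.
h(22/19) = 9375/6859, h'(22/19) = 3371/361, so u₂ = (22/19) − (9375/6859)/(3371/361) = 64787/64049.

u₁ = 22/19, u₂ = 64787/64049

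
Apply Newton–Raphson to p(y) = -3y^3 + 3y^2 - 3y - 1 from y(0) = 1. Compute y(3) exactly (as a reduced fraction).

p'(y) = -9y^2 + 6y - 3.
p(1) = -4, p'(1) = -6, so y(1) = 1 - (-4)/(-6) = 1/3.
p(1/3) = -16/9, p'(1/3) = -2, so y(2) = (1/3) - (-16/9)/(-2) = -5/9.
p(-5/9) = 512/243, p'(-5/9) = -82/9, so y(3) = (-5/9) - (512/243)/(-82/9) = -359/1107.

-359/1107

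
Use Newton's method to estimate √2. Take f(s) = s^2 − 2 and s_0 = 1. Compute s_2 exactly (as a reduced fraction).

17/12

f'(s) = 2s.
f(1) = −1, f'(1) = 2, so s_1 = 1 − (−1)/2 = 3/2.
f(3/2) = 1/4, f'(3/2) = 3, so s_2 = (3/2) − (1/4)/3 = 17/12.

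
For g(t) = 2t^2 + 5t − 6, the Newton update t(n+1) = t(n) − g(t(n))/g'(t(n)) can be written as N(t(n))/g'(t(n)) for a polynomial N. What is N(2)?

14

g'(t) = 4t + 5.
N(t) = t·g'(t) − g(t) = t·(4t + 5) − (2t^2 + 5t − 6) = 2t^2 + 6.
N(2) = 14.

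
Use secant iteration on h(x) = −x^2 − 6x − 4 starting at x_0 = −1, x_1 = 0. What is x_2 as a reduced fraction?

h(−1) = 1, h(0) = −4. x_2 = 0 − (−4)·(0 − (−1))/((−4) − 1) = −4/5.

−4/5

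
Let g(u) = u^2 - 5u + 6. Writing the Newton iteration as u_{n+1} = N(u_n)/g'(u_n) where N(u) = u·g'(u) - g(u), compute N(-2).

g'(u) = 2u - 5.
N(u) = u·g'(u) - g(u) = u·(2u - 5) - (u^2 - 5u + 6) = u^2 - 6.
N(-2) = -2.

-2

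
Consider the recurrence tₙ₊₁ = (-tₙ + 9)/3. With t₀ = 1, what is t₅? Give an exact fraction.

548/243

t₁ = (-1 + 9)/3 = 8/3.
t₂ = (-(8/3) + 9)/3 = 19/9.
t₃ = (-(19/9) + 9)/3 = 62/27.
t₄ = (-(62/27) + 9)/3 = 181/81.
t₅ = (-(181/81) + 9)/3 = 548/243.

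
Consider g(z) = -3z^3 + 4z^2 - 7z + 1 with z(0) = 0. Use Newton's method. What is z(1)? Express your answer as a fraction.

g'(z) = -9z^2 + 8z - 7.
g(0) = 1, g'(0) = -7, so z(1) = 0 - 1/(-7) = 1/7.

1/7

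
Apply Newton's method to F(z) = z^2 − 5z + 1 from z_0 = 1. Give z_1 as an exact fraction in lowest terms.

F'(z) = 2z − 5.
F(1) = −3, F'(1) = −3, so z_1 = 1 − (−3)/(−3) = 0.

0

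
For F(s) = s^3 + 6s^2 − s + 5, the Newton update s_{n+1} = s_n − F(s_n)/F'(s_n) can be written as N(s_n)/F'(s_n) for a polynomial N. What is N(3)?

103

F'(s) = 3s^2 + 12s − 1.
N(s) = s·F'(s) − F(s) = s·(3s^2 + 12s − 1) − (s^3 + 6s^2 − s + 5) = 2s^3 + 6s^2 − 5.
N(3) = 103.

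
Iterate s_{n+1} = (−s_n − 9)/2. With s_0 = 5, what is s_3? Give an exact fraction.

s_1 = (−5 − 9)/2 = −7.
s_2 = (−(−7) − 9)/2 = −1.
s_3 = (−(−1) − 9)/2 = −4.

−4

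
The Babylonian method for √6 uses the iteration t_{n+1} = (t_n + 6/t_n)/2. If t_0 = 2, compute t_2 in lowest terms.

t_1 = (2 + 6/2)/2 = 5/2.
t_2 = (5/2 + 6/(5/2))/2 = 49/20.

49/20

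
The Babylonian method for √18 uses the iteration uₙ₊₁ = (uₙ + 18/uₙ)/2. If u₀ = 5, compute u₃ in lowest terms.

u₁ = (5 + 18/5)/2 = 43/10.
u₂ = (43/10 + 18/(43/10))/2 = 3649/860.
u₃ = (3649/860 + 18/(3649/860))/2 = 26628001/6276280.

26628001/6276280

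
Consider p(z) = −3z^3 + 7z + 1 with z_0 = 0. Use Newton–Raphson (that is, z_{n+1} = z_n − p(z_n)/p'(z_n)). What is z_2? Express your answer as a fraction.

−337/2338

p'(z) = −9z^2 + 7.
p(0) = 1, p'(0) = 7, so z_1 = 0 − 1/7 = −1/7.
p(−1/7) = 3/343, p'(−1/7) = 334/49, so z_2 = (−1/7) − (3/343)/(334/49) = −337/2338.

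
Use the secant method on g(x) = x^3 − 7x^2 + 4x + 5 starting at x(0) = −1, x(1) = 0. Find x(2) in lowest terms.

−5/12

g(−1) = −7, g(0) = 5. x(2) = 0 − 5·(0 − (−1))/(5 − (−7)) = −5/12.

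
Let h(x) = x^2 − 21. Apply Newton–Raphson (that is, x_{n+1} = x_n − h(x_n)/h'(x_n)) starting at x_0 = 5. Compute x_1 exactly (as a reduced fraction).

23/5

h'(x) = 2x.
h(5) = 4, h'(5) = 10, so x_1 = 5 − 4/10 = 23/5.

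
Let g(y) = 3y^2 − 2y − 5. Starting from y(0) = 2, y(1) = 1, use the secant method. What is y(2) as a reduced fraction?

11/7

g(2) = 3, g(1) = −4. y(2) = 1 − (−4)·(1 − 2)/((−4) − 3) = 11/7.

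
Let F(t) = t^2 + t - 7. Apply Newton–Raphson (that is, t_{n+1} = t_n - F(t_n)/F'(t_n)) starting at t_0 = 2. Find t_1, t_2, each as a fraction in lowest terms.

t_1 = 11/5, t_2 = 296/135

F'(t) = 2t + 1.
F(2) = -1, F'(2) = 5, so t_1 = 2 - (-1)/5 = 11/5.
F(11/5) = 1/25, F'(11/5) = 27/5, so t_2 = (11/5) - (1/25)/(27/5) = 296/135.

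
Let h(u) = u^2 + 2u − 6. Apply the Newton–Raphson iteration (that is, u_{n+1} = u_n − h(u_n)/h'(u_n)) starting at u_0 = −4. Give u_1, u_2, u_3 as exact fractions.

h'(u) = 2u + 2.
h(−4) = 2, h'(−4) = −6, so u_1 = (−4) − 2/(−6) = −11/3.
h(−11/3) = 1/9, h'(−11/3) = −16/3, so u_2 = (−11/3) − (1/9)/(−16/3) = −175/48.
h(−175/48) = 1/2304, h'(−175/48) = −127/24, so u_3 = (−175/48) − (1/2304)/(−127/24) = −44449/12192.

u_1 = −11/3, u_2 = −175/48, u_3 = −44449/12192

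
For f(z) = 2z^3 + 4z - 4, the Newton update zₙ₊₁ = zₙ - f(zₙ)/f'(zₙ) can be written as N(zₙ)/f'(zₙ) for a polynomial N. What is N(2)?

f'(z) = 6z^2 + 4.
N(z) = z·f'(z) - f(z) = z·(6z^2 + 4) - (2z^3 + 4z - 4) = 4z^3 + 4.
N(2) = 36.

36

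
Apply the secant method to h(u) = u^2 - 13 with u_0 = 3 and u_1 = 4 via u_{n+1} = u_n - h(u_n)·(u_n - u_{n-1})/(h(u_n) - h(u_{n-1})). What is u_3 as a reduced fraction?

h(3) = -4, h(4) = 3. u_2 = 4 - 3·(4 - 3)/(3 - (-4)) = 25/7.
h(4) = 3, h(25/7) = -12/49. u_3 = (25/7) - (-12/49)·((25/7) - 4)/((-12/49) - 3) = 191/53.

191/53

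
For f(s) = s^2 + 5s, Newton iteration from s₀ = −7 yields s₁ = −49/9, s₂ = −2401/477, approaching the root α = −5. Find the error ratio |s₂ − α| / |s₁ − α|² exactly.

9/53

s₁ − α = −49/9 − (−5) = −49/9 + 5 = −4/9, so |s₁ − α| = 4/9.
s₂ − α = −2401/477 − (−5) = −2401/477 + 5 = −16/477, so |s₂ − α| = 16/477.
|s₁ − α|² = 16/81.
Ratio = (16/477) / (16/81) = 9/53.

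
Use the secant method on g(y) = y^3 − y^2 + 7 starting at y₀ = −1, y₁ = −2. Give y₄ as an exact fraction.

−175902/107731

g(−1) = 5, g(−2) = −5. y₂ = (−2) − (−5)·((−2) − (−1))/((−5) − 5) = −3/2.
g(−2) = −5, g(−3/2) = 11/8. y₃ = (−3/2) − (11/8)·((−3/2) − (−2))/((11/8) − (−5)) = −82/51.
g(−3/2) = 11/8, g(−82/51) = 34265/132651. y₄ = (−82/51) − (34265/132651)·((−82/51) − (−3/2))/((34265/132651) − (11/8)) = −175902/107731.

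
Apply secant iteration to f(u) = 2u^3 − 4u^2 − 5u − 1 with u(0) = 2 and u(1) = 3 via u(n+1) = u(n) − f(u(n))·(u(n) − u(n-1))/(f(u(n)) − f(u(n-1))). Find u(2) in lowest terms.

f(2) = −11, f(3) = 2. u(2) = 3 − 2·(3 − 2)/(2 − (−11)) = 37/13.

37/13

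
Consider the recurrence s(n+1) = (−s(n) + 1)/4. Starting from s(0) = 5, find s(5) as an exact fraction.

s(1) = (−5 + 1)/4 = −1.
s(2) = (−(−1) + 1)/4 = 1/2.
s(3) = (−(1/2) + 1)/4 = 1/8.
s(4) = (−(1/8) + 1)/4 = 7/32.
s(5) = (−(7/32) + 1)/4 = 25/128.

25/128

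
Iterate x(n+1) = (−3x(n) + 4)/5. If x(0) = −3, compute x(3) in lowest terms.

157/125

x(1) = (−3·(−3) + 4)/5 = 13/5.
x(2) = (−3·(13/5) + 4)/5 = −19/25.
x(3) = (−3·(−19/25) + 4)/5 = 157/125.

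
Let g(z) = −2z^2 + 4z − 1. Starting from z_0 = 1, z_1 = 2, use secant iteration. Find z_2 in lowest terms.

3/2

g(1) = 1, g(2) = −1. z_2 = 2 − (−1)·(2 − 1)/((−1) − 1) = 3/2.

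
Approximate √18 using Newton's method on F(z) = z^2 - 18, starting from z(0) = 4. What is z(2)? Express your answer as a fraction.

577/136

F'(z) = 2z.
F(4) = -2, F'(4) = 8, so z(1) = 4 - (-2)/8 = 17/4.
F(17/4) = 1/16, F'(17/4) = 17/2, so z(2) = (17/4) - (1/16)/(17/2) = 577/136.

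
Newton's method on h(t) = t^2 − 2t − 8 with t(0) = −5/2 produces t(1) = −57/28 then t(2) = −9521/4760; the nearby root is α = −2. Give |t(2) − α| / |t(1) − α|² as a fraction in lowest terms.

t(1) − α = −57/28 − (−2) = −57/28 + 2 = −1/28, so |t(1) − α| = 1/28.
t(2) − α = −9521/4760 − (−2) = −9521/4760 + 2 = −1/4760, so |t(2) − α| = 1/4760.
|t(1) − α|² = 1/784.
Ratio = (1/4760) / (1/784) = 14/85.

14/85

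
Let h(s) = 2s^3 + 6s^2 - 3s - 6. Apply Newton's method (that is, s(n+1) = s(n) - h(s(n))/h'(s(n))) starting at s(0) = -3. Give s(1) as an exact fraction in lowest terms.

h'(s) = 6s^2 + 12s - 3.
h(-3) = 3, h'(-3) = 15, so s(1) = (-3) - 3/15 = -16/5.

-16/5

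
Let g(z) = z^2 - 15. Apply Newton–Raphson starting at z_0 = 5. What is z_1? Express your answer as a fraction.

4

g'(z) = 2z.
g(5) = 10, g'(5) = 10, so z_1 = 5 - 10/10 = 4.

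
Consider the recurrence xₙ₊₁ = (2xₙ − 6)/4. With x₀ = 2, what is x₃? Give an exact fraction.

−19/8

x₁ = (2·2 − 6)/4 = −1/2.
x₂ = (2·(−1/2) − 6)/4 = −7/4.
x₃ = (2·(−7/4) − 6)/4 = −19/8.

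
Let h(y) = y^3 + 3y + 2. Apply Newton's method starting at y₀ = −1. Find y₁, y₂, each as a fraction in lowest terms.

h'(y) = 3y^2 + 3.
h(−1) = −2, h'(−1) = 6, so y₁ = (−1) − (−2)/6 = −2/3.
h(−2/3) = −8/27, h'(−2/3) = 13/3, so y₂ = (−2/3) − (−8/27)/(13/3) = −70/117.

y₁ = −2/3, y₂ = −70/117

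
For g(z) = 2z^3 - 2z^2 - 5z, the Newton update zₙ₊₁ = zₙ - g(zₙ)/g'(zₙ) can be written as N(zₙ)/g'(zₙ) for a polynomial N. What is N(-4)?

g'(z) = 6z^2 - 4z - 5.
N(z) = z·g'(z) - g(z) = z·(6z^2 - 4z - 5) - (2z^3 - 2z^2 - 5z) = 4z^3 - 2z^2.
N(-4) = -288.

-288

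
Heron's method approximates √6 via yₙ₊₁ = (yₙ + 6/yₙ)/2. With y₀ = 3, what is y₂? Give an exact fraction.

y₁ = (3 + 6/3)/2 = 5/2.
y₂ = (5/2 + 6/(5/2))/2 = 49/20.

49/20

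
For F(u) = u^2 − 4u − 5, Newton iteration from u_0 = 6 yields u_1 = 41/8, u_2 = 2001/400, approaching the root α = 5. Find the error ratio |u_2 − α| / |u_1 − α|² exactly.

u_1 − α = 41/8 − 5 = 1/8, so |u_1 − α| = 1/8.
u_2 − α = 2001/400 − 5 = 1/400, so |u_2 − α| = 1/400.
|u_1 − α|² = 1/64.
Ratio = (1/400) / (1/64) = 4/25.

4/25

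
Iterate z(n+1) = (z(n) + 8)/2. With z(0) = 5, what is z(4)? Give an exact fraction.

z(1) = (5 + 8)/2 = 13/2.
z(2) = ((13/2) + 8)/2 = 29/4.
z(3) = ((29/4) + 8)/2 = 61/8.
z(4) = ((61/8) + 8)/2 = 125/16.

125/16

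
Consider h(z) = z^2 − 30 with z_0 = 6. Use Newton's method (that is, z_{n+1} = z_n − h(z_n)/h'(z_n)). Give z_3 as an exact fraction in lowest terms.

116161/21208

h'(z) = 2z.
h(6) = 6, h'(6) = 12, so z_1 = 6 − 6/12 = 11/2.
h(11/2) = 1/4, h'(11/2) = 11, so z_2 = (11/2) − (1/4)/11 = 241/44.
h(241/44) = 1/1936, h'(241/44) = 241/22, so z_3 = (241/44) − (1/1936)/(241/22) = 116161/21208.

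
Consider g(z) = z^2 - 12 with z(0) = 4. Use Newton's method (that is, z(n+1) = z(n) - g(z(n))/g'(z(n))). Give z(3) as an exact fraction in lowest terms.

g'(z) = 2z.
g(4) = 4, g'(4) = 8, so z(1) = 4 - 4/8 = 7/2.
g(7/2) = 1/4, g'(7/2) = 7, so z(2) = (7/2) - (1/4)/7 = 97/28.
g(97/28) = 1/784, g'(97/28) = 97/14, so z(3) = (97/28) - (1/784)/(97/14) = 18817/5432.

18817/5432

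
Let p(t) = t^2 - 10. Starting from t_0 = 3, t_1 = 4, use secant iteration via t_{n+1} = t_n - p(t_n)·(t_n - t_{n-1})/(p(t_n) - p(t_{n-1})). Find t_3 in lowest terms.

p(3) = -1, p(4) = 6. t_2 = 4 - 6·(4 - 3)/(6 - (-1)) = 22/7.
p(4) = 6, p(22/7) = -6/49. t_3 = (22/7) - (-6/49)·((22/7) - 4)/((-6/49) - 6) = 79/25.

79/25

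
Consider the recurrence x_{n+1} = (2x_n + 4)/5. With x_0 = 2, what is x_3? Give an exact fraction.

172/125

x_1 = (2·2 + 4)/5 = 8/5.
x_2 = (2·(8/5) + 4)/5 = 36/25.
x_3 = (2·(36/25) + 4)/5 = 172/125.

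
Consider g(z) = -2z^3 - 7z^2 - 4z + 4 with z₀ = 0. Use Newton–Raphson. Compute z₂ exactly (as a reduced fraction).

g'(z) = -6z^2 - 14z - 4.
g(0) = 4, g'(0) = -4, so z₁ = 0 - 4/(-4) = 1.
g(1) = -9, g'(1) = -24, so z₂ = 1 - (-9)/(-24) = 5/8.

5/8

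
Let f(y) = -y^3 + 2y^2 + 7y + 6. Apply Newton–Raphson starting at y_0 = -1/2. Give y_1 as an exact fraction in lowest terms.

f'(y) = -3y^2 + 4y + 7.
f(-1/2) = 25/8, f'(-1/2) = 17/4, so y_1 = (-1/2) - (25/8)/(17/4) = -21/17.

-21/17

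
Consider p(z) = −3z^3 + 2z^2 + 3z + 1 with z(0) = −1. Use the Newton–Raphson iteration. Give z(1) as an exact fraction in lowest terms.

−7/10

p'(z) = −9z^2 + 4z + 3.
p(−1) = 3, p'(−1) = −10, so z(1) = (−1) − 3/(−10) = −7/10.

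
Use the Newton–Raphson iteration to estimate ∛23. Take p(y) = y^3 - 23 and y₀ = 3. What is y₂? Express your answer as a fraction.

1365775/480249

p'(y) = 3y^2.
p(3) = 4, p'(3) = 27, so y₁ = 3 - 4/27 = 77/27.
p(77/27) = 3824/19683, p'(77/27) = 5929/243, so y₂ = (77/27) - (3824/19683)/(5929/243) = 1365775/480249.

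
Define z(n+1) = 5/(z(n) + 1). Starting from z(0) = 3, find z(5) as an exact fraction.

z(1) = 5/(3 + 1) = 5/4.
z(2) = 5/(5/4 + 1) = 20/9.
z(3) = 5/(20/9 + 1) = 45/29.
z(4) = 5/(45/29 + 1) = 145/74.
z(5) = 5/(145/74 + 1) = 370/219.

370/219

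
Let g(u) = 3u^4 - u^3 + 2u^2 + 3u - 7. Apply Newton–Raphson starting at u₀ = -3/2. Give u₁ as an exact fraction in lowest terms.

-1021/804

g'(u) = 12u^3 - 3u^2 + 4u + 3.
g(-3/2) = 185/16, g'(-3/2) = -201/4, so u₁ = (-3/2) - (185/16)/(-201/4) = -1021/804.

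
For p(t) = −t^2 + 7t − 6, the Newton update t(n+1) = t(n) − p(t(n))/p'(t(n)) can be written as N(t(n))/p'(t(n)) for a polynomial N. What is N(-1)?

5

p'(t) = −2t + 7.
N(t) = t·p'(t) − p(t) = t·(−2t + 7) − (−t^2 + 7t − 6) = −t^2 + 6.
N(-1) = 5.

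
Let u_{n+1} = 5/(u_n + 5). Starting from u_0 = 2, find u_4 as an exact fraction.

u_1 = 5/(2 + 5) = 5/7.
u_2 = 5/(5/7 + 5) = 7/8.
u_3 = 5/(7/8 + 5) = 40/47.
u_4 = 5/(40/47 + 5) = 47/55.

47/55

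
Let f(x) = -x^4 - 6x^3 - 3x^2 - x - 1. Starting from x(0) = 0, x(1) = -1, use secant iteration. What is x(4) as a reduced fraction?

f(0) = -1, f(-1) = 2. x(2) = (-1) - 2·((-1) - 0)/(2 - (-1)) = -1/3.
f(-1) = 2, f(-1/3) = -64/81. x(3) = (-1/3) - (-64/81)·((-1/3) - (-1))/((-64/81) - 2) = -59/113.
f(-1/3) = -64/81, f(-59/113) = -84133504/163047361. x(4) = (-59/113) - (-84133504/163047361)·((-59/113) - (-1/3))/((-84133504/163047361) - (-64/81)) = -49637101/56565895.

-49637101/56565895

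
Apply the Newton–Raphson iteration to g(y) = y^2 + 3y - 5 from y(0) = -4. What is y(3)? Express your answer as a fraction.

-411481/98145

g'(y) = 2y + 3.
g(-4) = -1, g'(-4) = -5, so y(1) = (-4) - (-1)/(-5) = -21/5.
g(-21/5) = 1/25, g'(-21/5) = -27/5, so y(2) = (-21/5) - (1/25)/(-27/5) = -566/135.
g(-566/135) = 1/18225, g'(-566/135) = -727/135, so y(3) = (-566/135) - (1/18225)/(-727/135) = -411481/98145.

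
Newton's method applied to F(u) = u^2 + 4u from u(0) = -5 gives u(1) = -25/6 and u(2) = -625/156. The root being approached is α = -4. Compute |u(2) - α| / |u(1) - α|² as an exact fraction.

u(1) - α = -25/6 - (-4) = -25/6 + 4 = -1/6, so |u(1) - α| = 1/6.
u(2) - α = -625/156 - (-4) = -625/156 + 4 = -1/156, so |u(2) - α| = 1/156.
|u(1) - α|² = 1/36.
Ratio = (1/156) / (1/36) = 3/13.

3/13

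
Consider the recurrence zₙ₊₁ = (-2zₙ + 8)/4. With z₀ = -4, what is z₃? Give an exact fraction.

2

z₁ = (-2·(-4) + 8)/4 = 4.
z₂ = (-2·4 + 8)/4 = 0.
z₃ = (-2·0 + 8)/4 = 2.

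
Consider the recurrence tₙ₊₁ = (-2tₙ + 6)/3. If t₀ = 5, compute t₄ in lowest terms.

158/81

t₁ = (-2·5 + 6)/3 = -4/3.
t₂ = (-2·(-4/3) + 6)/3 = 26/9.
t₃ = (-2·(26/9) + 6)/3 = 2/27.
t₄ = (-2·(2/27) + 6)/3 = 158/81.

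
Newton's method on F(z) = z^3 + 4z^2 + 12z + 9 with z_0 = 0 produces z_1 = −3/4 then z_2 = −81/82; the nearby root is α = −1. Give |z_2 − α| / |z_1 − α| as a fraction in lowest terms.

z_1 − α = −3/4 − (−1) = −3/4 + 1 = 1/4, so |z_1 − α| = 1/4.
z_2 − α = −81/82 − (−1) = −81/82 + 1 = 1/82, so |z_2 − α| = 1/82.
Ratio = (1/82) / (1/4) = 2/41.

2/41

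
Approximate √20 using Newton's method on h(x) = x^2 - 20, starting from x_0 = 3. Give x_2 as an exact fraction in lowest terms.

1561/348

h'(x) = 2x.
h(3) = -11, h'(3) = 6, so x_1 = 3 - (-11)/6 = 29/6.
h(29/6) = 121/36, h'(29/6) = 29/3, so x_2 = (29/6) - (121/36)/(29/3) = 1561/348.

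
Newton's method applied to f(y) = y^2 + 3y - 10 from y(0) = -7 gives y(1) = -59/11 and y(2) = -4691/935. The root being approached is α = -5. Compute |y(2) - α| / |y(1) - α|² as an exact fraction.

y(1) - α = -59/11 - (-5) = -59/11 + 5 = -4/11, so |y(1) - α| = 4/11.
y(2) - α = -4691/935 - (-5) = -4691/935 + 5 = -16/935, so |y(2) - α| = 16/935.
|y(1) - α|² = 16/121.
Ratio = (16/935) / (16/121) = 11/85.

11/85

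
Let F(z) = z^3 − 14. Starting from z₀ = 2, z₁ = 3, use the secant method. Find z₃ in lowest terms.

F(2) = −6, F(3) = 13. z₂ = 3 − 13·(3 − 2)/(13 − (−6)) = 44/19.
F(3) = 13, F(44/19) = −10842/6859. z₃ = (44/19) − (−10842/6859)·((44/19) − 3)/((−10842/6859) − 13) = 18386/7693.

18386/7693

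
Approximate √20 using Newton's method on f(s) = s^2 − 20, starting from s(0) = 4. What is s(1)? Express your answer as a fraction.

9/2

f'(s) = 2s.
f(4) = −4, f'(4) = 8, so s(1) = 4 − (−4)/8 = 9/2.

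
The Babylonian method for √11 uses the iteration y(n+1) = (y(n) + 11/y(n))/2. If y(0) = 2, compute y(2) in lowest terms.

401/120

y(1) = (2 + 11/2)/2 = 15/4.
y(2) = (15/4 + 11/(15/4))/2 = 401/120.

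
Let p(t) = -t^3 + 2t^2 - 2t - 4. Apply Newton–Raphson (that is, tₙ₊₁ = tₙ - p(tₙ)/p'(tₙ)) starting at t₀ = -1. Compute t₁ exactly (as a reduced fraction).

p'(t) = -3t^2 + 4t - 2.
p(-1) = 1, p'(-1) = -9, so t₁ = (-1) - 1/(-9) = -8/9.

-8/9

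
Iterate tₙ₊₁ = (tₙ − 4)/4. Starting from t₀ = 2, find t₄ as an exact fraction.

t₁ = (2 − 4)/4 = −1/2.
t₂ = ((−1/2) − 4)/4 = −9/8.
t₃ = ((−9/8) − 4)/4 = −41/32.
t₄ = ((−41/32) − 4)/4 = −169/128.

−169/128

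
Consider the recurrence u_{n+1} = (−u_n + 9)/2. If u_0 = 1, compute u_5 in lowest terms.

49/16

u_1 = (−1 + 9)/2 = 4.
u_2 = (−4 + 9)/2 = 5/2.
u_3 = (−(5/2) + 9)/2 = 13/4.
u_4 = (−(13/4) + 9)/2 = 23/8.
u_5 = (−(23/8) + 9)/2 = 49/16.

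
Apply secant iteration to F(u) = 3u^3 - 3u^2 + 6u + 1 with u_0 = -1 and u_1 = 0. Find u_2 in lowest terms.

-1/12

F(-1) = -11, F(0) = 1. u_2 = 0 - 1·(0 - (-1))/(1 - (-11)) = -1/12.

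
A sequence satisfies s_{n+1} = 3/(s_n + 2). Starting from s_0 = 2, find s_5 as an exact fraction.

303/304

s_1 = 3/(2 + 2) = 3/4.
s_2 = 3/(3/4 + 2) = 12/11.
s_3 = 3/(12/11 + 2) = 33/34.
s_4 = 3/(33/34 + 2) = 102/101.
s_5 = 3/(102/101 + 2) = 303/304.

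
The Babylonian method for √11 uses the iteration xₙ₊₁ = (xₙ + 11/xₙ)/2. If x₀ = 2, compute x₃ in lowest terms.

319201/96240

x₁ = (2 + 11/2)/2 = 15/4.
x₂ = (15/4 + 11/(15/4))/2 = 401/120.
x₃ = (401/120 + 11/(401/120))/2 = 319201/96240.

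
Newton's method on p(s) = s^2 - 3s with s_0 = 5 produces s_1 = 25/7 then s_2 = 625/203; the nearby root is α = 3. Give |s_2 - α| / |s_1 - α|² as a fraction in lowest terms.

s_1 - α = 25/7 - 3 = 4/7, so |s_1 - α| = 4/7.
s_2 - α = 625/203 - 3 = 16/203, so |s_2 - α| = 16/203.
|s_1 - α|² = 16/49.
Ratio = (16/203) / (16/49) = 7/29.

7/29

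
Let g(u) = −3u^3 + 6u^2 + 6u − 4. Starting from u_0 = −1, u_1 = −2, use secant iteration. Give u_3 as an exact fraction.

g(−1) = −1, g(−2) = 32. u_2 = (−2) − 32·((−2) − (−1))/(32 − (−1)) = −34/33.
g(−2) = 32, g(−34/33) = −6368/11979. u_3 = (−34/33) − (−6368/11979)·((−34/33) − (−2))/((−6368/11979) − 32) = −6370/6089.

−6370/6089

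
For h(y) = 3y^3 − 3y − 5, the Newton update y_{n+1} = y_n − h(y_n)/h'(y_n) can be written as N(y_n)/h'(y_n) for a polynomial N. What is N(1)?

h'(y) = 9y^2 − 3.
N(y) = y·h'(y) − h(y) = y·(9y^2 − 3) − (3y^3 − 3y − 5) = 6y^3 + 5.
N(1) = 11.

11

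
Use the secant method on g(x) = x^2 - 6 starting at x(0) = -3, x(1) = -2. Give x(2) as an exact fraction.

-12/5

g(-3) = 3, g(-2) = -2. x(2) = (-2) - (-2)·((-2) - (-3))/((-2) - 3) = -12/5.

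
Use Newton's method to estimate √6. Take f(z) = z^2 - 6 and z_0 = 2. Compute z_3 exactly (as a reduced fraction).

4801/1960

f'(z) = 2z.
f(2) = -2, f'(2) = 4, so z_1 = 2 - (-2)/4 = 5/2.
f(5/2) = 1/4, f'(5/2) = 5, so z_2 = (5/2) - (1/4)/5 = 49/20.
f(49/20) = 1/400, f'(49/20) = 49/10, so z_3 = (49/20) - (1/400)/(49/10) = 4801/1960.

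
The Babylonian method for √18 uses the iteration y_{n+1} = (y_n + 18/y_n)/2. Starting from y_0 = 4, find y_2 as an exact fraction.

577/136

y_1 = (4 + 18/4)/2 = 17/4.
y_2 = (17/4 + 18/(17/4))/2 = 577/136.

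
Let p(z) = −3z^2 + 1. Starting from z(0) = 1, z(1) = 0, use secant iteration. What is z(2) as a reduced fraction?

1/3

p(1) = −2, p(0) = 1. z(2) = 0 − 1·(0 − 1)/(1 − (−2)) = 1/3.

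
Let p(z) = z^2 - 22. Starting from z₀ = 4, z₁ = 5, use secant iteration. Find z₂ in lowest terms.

14/3

p(4) = -6, p(5) = 3. z₂ = 5 - 3·(5 - 4)/(3 - (-6)) = 14/3.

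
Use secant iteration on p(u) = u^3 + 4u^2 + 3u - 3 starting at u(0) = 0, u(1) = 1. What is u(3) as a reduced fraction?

p(0) = -3, p(1) = 5. u(2) = 1 - 5·(1 - 0)/(5 - (-3)) = 3/8.
p(1) = 5, p(3/8) = -645/512. u(3) = (3/8) - (-645/512)·((3/8) - 1)/((-645/512) - 5) = 321/641.

321/641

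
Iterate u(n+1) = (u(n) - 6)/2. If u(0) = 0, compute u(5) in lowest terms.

u(1) = (0 - 6)/2 = -3.
u(2) = ((-3) - 6)/2 = -9/2.
u(3) = ((-9/2) - 6)/2 = -21/4.
u(4) = ((-21/4) - 6)/2 = -45/8.
u(5) = ((-45/8) - 6)/2 = -93/16.

-93/16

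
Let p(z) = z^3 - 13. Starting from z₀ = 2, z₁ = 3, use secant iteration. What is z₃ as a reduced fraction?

17593/7549

p(2) = -5, p(3) = 14. z₂ = 3 - 14·(3 - 2)/(14 - (-5)) = 43/19.
p(3) = 14, p(43/19) = -9660/6859. z₃ = (43/19) - (-9660/6859)·((43/19) - 3)/((-9660/6859) - 14) = 17593/7549.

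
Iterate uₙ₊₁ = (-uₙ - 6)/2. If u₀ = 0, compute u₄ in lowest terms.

-15/8

u₁ = (-0 - 6)/2 = -3.
u₂ = (-(-3) - 6)/2 = -3/2.
u₃ = (-(-3/2) - 6)/2 = -9/4.
u₄ = (-(-9/4) - 6)/2 = -15/8.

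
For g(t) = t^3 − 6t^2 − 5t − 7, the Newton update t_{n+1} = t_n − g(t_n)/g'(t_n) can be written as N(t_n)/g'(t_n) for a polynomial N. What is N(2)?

−1

g'(t) = 3t^2 − 12t − 5.
N(t) = t·g'(t) − g(t) = t·(3t^2 − 12t − 5) − (t^3 − 6t^2 − 5t − 7) = 2t^3 − 6t^2 + 7.
N(2) = −1.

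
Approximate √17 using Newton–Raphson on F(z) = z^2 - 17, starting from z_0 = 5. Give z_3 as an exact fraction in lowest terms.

F'(z) = 2z.
F(5) = 8, F'(5) = 10, so z_1 = 5 - 8/10 = 21/5.
F(21/5) = 16/25, F'(21/5) = 42/5, so z_2 = (21/5) - (16/25)/(42/5) = 433/105.
F(433/105) = 64/11025, F'(433/105) = 866/105, so z_3 = (433/105) - (64/11025)/(866/105) = 187457/45465.

187457/45465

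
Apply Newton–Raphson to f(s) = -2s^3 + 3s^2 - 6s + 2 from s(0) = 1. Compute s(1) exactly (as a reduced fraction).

f'(s) = -6s^2 + 6s - 6.
f(1) = -3, f'(1) = -6, so s(1) = 1 - (-3)/(-6) = 1/2.

1/2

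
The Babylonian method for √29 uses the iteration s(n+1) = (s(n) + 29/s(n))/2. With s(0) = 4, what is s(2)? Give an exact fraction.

3881/720

s(1) = (4 + 29/4)/2 = 45/8.
s(2) = (45/8 + 29/(45/8))/2 = 3881/720.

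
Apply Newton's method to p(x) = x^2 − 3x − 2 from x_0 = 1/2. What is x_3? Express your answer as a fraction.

−269473/479136

p'(x) = 2x − 3.
p(1/2) = −13/4, p'(1/2) = −2, so x_1 = (1/2) − (−13/4)/(−2) = −9/8.
p(−9/8) = 169/64, p'(−9/8) = −21/4, so x_2 = (−9/8) − (169/64)/(−21/4) = −209/336.
p(−209/336) = 28561/112896, p'(−209/336) = −713/168, so x_3 = (−209/336) − (28561/112896)/(−713/168) = −269473/479136.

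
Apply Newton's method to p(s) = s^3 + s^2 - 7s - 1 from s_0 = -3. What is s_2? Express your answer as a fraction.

p'(s) = 3s^2 + 2s - 7.
p(-3) = 2, p'(-3) = 14, so s_1 = (-3) - 2/14 = -22/7.
p(-22/7) = -57/343, p'(-22/7) = 801/49, so s_2 = (-22/7) - (-57/343)/(801/49) = -5855/1869.

-5855/1869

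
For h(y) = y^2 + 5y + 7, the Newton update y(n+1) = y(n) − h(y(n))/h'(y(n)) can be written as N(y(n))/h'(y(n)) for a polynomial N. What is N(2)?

−3

h'(y) = 2y + 5.
N(y) = y·h'(y) − h(y) = y·(2y + 5) − (y^2 + 5y + 7) = y^2 − 7.
N(2) = −3.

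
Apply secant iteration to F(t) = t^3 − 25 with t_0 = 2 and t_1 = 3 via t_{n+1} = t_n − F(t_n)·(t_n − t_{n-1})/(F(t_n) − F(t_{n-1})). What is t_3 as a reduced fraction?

27505/9409

F(2) = −17, F(3) = 2. t_2 = 3 − 2·(3 − 2)/(2 − (−17)) = 55/19.
F(3) = 2, F(55/19) = −5100/6859. t_3 = (55/19) − (−5100/6859)·((55/19) − 3)/((−5100/6859) − 2) = 27505/9409.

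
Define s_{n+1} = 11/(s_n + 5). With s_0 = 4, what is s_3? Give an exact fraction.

s_1 = 11/(4 + 5) = 11/9.
s_2 = 11/(11/9 + 5) = 99/56.
s_3 = 11/(99/56 + 5) = 616/379.

616/379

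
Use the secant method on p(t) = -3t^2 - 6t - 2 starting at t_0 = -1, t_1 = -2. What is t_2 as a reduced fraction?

p(-1) = 1, p(-2) = -2. t_2 = (-2) - (-2)·((-2) - (-1))/((-2) - 1) = -4/3.

-4/3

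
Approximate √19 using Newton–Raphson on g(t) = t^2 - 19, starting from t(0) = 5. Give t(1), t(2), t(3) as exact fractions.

g'(t) = 2t.
g(5) = 6, g'(5) = 10, so t(1) = 5 - 6/10 = 22/5.
g(22/5) = 9/25, g'(22/5) = 44/5, so t(2) = (22/5) - (9/25)/(44/5) = 959/220.
g(959/220) = 81/48400, g'(959/220) = 959/110, so t(3) = (959/220) - (81/48400)/(959/110) = 1839281/421960.

t(1) = 22/5, t(2) = 959/220, t(3) = 1839281/421960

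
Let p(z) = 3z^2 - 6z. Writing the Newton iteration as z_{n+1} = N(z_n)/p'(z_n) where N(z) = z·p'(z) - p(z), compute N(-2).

12

p'(z) = 6z - 6.
N(z) = z·p'(z) - p(z) = z·(6z - 6) - (3z^2 - 6z) = 3z^2.
N(-2) = 12.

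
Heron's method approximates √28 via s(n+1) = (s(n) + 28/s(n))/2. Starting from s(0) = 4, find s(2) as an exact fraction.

s(1) = (4 + 28/4)/2 = 11/2.
s(2) = (11/2 + 28/(11/2))/2 = 233/44.

233/44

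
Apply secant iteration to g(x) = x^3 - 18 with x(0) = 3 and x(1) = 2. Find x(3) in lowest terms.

7377/2786

g(3) = 9, g(2) = -10. x(2) = 2 - (-10)·(2 - 3)/((-10) - 9) = 48/19.
g(2) = -10, g(48/19) = -12870/6859. x(3) = (48/19) - (-12870/6859)·((48/19) - 2)/((-12870/6859) - (-10)) = 7377/2786.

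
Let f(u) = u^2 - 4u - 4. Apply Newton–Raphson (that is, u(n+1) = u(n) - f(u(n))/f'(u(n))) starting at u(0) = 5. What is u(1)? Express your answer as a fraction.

f'(u) = 2u - 4.
f(5) = 1, f'(5) = 6, so u(1) = 5 - 1/6 = 29/6.

29/6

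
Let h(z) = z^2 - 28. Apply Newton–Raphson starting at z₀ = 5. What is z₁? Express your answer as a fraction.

h'(z) = 2z.
h(5) = -3, h'(5) = 10, so z₁ = 5 - (-3)/10 = 53/10.

53/10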